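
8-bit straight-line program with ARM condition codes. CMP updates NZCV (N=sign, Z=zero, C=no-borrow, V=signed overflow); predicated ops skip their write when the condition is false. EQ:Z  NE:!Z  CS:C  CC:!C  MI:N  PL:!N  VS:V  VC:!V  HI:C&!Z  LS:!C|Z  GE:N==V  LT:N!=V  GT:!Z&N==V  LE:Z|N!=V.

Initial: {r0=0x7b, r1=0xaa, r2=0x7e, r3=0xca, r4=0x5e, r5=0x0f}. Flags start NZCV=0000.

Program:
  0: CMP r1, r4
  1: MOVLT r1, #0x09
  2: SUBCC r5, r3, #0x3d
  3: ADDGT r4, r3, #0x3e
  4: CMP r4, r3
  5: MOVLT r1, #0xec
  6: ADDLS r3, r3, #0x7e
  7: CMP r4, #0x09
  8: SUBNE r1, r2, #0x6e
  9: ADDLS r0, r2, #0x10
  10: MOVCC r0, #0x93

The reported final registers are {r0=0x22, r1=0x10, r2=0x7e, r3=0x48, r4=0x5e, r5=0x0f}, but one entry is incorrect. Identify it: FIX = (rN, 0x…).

FIX = (r0, 0x7b)

0: ✓ CMP  NZCV=0011
1: ✓ MOVLT  r1←0x09
2: · SUBCC
3: · ADDGT
4: ✓ CMP  NZCV=1001
5: · MOVLT
6: ✓ ADDLS  r3←0x48
7: ✓ CMP  NZCV=0010
8: ✓ SUBNE  r1←0x10
9: · ADDLS
10: · MOVCC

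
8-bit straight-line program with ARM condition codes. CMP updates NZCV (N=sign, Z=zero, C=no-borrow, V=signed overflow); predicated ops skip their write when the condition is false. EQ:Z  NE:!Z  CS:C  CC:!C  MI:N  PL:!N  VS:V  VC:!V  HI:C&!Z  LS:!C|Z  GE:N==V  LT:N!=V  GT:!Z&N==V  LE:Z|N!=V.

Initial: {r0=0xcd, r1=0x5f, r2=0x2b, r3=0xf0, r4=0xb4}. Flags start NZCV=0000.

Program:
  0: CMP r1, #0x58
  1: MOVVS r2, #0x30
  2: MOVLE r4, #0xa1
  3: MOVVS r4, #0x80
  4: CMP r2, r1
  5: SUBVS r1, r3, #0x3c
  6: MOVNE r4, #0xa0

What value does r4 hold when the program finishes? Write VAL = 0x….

[0] flags=0010 → (cmp)
[1] flags=0010 VS?F → skip
[2] flags=0010 LE?F → skip
[3] flags=0010 VS?F → skip
[4] flags=1000 → (cmp)
[5] flags=1000 VS?F → skip
[6] flags=1000 NE?T → r4=0xa0

VAL = 0xa0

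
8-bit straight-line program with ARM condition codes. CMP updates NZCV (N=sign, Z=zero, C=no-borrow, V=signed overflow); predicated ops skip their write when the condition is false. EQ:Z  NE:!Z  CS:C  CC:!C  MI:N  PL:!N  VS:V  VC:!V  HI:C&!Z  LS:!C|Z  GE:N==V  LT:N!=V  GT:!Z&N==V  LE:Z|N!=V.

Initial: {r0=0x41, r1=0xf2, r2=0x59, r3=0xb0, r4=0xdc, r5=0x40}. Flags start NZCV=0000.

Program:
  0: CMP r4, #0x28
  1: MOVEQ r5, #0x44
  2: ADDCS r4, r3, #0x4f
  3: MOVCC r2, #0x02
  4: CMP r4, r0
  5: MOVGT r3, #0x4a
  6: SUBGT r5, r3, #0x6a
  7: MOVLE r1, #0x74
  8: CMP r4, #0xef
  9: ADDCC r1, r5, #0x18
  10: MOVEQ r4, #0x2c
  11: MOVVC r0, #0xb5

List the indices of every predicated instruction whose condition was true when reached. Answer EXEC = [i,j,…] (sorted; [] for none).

0: ✓ CMP  NZCV=1010
1: · MOVEQ
2: ✓ ADDCS  r4←0xff
3: · MOVCC
4: ✓ CMP  NZCV=1010
5: · MOVGT
6: · SUBGT
7: ✓ MOVLE  r1←0x74
8: ✓ CMP  NZCV=0010
9: · ADDCC
10: · MOVEQ
11: ✓ MOVVC  r0←0xb5

EXEC = [2,7,11]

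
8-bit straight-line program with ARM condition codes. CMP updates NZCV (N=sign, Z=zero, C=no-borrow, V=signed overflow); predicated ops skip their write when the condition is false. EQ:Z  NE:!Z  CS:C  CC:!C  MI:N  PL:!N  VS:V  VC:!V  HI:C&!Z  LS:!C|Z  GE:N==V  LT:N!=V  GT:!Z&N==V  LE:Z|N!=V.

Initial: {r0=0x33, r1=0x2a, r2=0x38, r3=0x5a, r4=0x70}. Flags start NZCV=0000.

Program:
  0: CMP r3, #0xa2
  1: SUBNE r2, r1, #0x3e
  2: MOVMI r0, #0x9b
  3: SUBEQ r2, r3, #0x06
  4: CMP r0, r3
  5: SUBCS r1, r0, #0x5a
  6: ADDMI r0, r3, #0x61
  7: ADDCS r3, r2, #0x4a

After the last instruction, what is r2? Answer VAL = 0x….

VAL = 0xec

[0] flags=1001 → (cmp)
[1] flags=1001 NE?T → r2=0xec
[2] flags=1001 MI?T → r0=0x9b
[3] flags=1001 EQ?F → skip
[4] flags=0011 → (cmp)
[5] flags=0011 CS?T → r1=0x41
[6] flags=0011 MI?F → skip
[7] flags=0011 CS?T → r3=0x36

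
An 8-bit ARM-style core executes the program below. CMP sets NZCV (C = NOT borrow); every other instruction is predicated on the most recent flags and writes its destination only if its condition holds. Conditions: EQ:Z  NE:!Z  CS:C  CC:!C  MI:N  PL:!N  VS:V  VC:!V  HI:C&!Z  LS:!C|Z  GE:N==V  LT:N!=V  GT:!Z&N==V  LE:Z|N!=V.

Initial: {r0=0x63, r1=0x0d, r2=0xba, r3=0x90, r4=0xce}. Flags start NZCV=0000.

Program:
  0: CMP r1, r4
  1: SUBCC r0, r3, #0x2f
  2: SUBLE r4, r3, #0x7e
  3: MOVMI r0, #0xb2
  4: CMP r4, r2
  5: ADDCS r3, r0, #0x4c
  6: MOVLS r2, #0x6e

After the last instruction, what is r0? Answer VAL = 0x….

VAL = 0x61

[0] flags=0000 → (cmp)
[1] flags=0000 CC?T → r0=0x61
[2] flags=0000 LE?F → skip
[3] flags=0000 MI?F → skip
[4] flags=0010 → (cmp)
[5] flags=0010 CS?T → r3=0xad
[6] flags=0010 LS?F → skip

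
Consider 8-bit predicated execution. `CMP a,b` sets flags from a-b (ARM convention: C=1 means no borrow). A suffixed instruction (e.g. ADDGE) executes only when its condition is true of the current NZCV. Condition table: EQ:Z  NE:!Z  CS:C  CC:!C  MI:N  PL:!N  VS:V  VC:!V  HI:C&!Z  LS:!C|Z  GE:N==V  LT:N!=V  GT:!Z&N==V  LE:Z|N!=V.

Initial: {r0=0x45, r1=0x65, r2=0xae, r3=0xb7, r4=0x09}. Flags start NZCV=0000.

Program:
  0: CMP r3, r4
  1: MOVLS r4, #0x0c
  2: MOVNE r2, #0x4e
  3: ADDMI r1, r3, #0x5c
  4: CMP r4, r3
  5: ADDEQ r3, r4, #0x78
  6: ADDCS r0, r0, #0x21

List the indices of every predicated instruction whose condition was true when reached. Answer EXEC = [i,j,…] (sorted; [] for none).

EXEC = [2,3]

[0] flags=1010 → (cmp)
[1] flags=1010 LS?F → skip
[2] flags=1010 NE?T → r2=0x4e
[3] flags=1010 MI?T → r1=0x13
[4] flags=0000 → (cmp)
[5] flags=0000 EQ?F → skip
[6] flags=0000 CS?F → skip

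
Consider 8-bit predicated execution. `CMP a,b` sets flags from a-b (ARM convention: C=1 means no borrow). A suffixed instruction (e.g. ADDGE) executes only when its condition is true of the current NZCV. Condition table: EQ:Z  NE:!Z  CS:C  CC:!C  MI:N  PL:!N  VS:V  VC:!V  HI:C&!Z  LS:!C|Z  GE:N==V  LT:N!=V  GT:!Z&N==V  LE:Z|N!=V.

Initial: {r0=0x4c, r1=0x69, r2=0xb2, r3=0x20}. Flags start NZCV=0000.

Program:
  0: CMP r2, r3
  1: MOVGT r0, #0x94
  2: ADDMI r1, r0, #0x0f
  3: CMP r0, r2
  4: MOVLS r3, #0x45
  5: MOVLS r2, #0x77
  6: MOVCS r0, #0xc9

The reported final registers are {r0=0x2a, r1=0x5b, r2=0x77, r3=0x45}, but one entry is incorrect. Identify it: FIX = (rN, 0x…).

FIX = (r0, 0x4c)

[0] flags=1010 → (cmp)
[1] flags=1010 GT?F → skip
[2] flags=1010 MI?T → r1=0x5b
[3] flags=1001 → (cmp)
[4] flags=1001 LS?T → r3=0x45
[5] flags=1001 LS?T → r2=0x77
[6] flags=1001 CS?F → skip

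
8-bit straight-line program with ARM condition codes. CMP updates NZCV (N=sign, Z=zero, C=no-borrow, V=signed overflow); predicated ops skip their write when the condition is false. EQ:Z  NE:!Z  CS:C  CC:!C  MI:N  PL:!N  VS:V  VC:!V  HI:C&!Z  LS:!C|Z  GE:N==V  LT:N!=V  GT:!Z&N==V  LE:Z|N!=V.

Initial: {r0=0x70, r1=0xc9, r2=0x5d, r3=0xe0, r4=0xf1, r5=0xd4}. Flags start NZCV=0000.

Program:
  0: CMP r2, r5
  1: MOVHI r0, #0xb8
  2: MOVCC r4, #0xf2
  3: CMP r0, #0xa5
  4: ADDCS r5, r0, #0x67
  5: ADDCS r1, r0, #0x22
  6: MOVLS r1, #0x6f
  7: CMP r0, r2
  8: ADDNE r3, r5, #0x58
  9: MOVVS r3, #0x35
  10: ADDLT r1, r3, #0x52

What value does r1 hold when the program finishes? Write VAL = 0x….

VAL = 0x6f

[0] flags=1001 → (cmp)
[1] flags=1001 HI?F → skip
[2] flags=1001 CC?T → r4=0xf2
[3] flags=1001 → (cmp)
[4] flags=1001 CS?F → skip
[5] flags=1001 CS?F → skip
[6] flags=1001 LS?T → r1=0x6f
[7] flags=0010 → (cmp)
[8] flags=0010 NE?T → r3=0x2c
[9] flags=0010 VS?F → skip
[10] flags=0010 LT?F → skip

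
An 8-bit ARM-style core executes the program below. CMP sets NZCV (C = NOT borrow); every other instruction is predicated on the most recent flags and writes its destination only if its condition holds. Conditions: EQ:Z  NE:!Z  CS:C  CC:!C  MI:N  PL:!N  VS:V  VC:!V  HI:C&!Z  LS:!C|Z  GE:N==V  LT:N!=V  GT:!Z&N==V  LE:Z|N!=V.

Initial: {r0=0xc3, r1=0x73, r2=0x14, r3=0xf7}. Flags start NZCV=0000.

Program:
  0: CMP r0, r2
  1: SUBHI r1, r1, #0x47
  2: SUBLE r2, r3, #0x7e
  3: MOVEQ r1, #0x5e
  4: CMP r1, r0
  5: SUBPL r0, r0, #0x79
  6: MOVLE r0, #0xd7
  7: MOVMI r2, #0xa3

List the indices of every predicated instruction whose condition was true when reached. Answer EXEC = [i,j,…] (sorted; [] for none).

[0] flags=1010 → (cmp)
[1] flags=1010 HI?T → r1=0x2c
[2] flags=1010 LE?T → r2=0x79
[3] flags=1010 EQ?F → skip
[4] flags=0000 → (cmp)
[5] flags=0000 PL?T → r0=0x4a
[6] flags=0000 LE?F → skip
[7] flags=0000 MI?F → skip

EXEC = [1,2,5]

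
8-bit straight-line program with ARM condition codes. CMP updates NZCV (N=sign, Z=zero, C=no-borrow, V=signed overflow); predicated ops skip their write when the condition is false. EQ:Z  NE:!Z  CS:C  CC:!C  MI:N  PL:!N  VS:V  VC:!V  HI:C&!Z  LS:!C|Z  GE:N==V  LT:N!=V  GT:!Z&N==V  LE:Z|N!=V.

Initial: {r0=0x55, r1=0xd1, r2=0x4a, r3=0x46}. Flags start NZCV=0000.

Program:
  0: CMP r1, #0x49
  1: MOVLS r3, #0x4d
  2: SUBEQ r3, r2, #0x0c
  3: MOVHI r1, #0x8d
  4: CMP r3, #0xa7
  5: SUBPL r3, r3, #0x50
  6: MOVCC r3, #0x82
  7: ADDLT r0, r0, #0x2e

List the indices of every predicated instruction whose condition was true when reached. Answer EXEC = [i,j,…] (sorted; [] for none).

[0] flags=1010 → (cmp)
[1] flags=1010 LS?F → skip
[2] flags=1010 EQ?F → skip
[3] flags=1010 HI?T → r1=0x8d
[4] flags=1001 → (cmp)
[5] flags=1001 PL?F → skip
[6] flags=1001 CC?T → r3=0x82
[7] flags=1001 LT?F → skip

EXEC = [3,6]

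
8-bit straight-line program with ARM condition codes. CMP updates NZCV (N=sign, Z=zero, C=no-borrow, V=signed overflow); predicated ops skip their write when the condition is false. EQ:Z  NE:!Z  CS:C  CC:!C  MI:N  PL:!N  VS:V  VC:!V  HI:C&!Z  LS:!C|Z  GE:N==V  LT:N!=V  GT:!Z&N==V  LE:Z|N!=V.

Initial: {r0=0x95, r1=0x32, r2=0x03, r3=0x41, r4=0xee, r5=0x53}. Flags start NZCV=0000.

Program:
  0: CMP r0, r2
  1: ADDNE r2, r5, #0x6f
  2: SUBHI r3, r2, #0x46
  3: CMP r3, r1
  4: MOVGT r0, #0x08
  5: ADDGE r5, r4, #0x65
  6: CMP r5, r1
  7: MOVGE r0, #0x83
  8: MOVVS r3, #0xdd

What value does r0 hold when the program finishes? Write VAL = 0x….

[0] flags=1010 → (cmp)
[1] flags=1010 NE?T → r2=0xc2
[2] flags=1010 HI?T → r3=0x7c
[3] flags=0010 → (cmp)
[4] flags=0010 GT?T → r0=0x08
[5] flags=0010 GE?T → r5=0x53
[6] flags=0010 → (cmp)
[7] flags=0010 GE?T → r0=0x83
[8] flags=0010 VS?F → skip

VAL = 0x83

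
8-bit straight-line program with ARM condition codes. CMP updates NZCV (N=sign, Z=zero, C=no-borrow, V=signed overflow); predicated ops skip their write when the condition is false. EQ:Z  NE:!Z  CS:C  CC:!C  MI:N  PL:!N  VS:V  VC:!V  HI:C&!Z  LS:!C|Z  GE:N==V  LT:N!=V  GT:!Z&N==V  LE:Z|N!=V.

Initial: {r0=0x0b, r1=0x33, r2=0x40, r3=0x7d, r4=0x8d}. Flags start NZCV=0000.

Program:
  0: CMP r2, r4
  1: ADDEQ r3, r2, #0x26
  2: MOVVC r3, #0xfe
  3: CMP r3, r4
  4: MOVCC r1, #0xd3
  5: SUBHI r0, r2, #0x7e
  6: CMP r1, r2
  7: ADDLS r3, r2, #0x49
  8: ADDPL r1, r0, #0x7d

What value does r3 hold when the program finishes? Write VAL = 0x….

[0] flags=1001 → (cmp)
[1] flags=1001 EQ?F → skip
[2] flags=1001 VC?F → skip
[3] flags=1001 → (cmp)
[4] flags=1001 CC?T → r1=0xd3
[5] flags=1001 HI?F → skip
[6] flags=1010 → (cmp)
[7] flags=1010 LS?F → skip
[8] flags=1010 PL?F → skip

VAL = 0x7d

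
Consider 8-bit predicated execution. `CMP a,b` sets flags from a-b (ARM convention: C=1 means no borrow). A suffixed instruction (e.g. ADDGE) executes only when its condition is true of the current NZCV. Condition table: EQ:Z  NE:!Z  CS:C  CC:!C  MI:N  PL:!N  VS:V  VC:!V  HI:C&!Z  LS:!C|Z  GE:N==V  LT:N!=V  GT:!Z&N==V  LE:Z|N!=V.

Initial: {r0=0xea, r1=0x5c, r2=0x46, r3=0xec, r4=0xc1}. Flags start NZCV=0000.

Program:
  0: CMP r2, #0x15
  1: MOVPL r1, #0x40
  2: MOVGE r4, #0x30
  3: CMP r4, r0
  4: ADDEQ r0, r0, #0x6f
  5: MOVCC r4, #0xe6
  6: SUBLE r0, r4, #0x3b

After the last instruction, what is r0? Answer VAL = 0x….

VAL = 0xea

0: ✓ CMP  NZCV=0010
1: ✓ MOVPL  r1←0x40
2: ✓ MOVGE  r4←0x30
3: ✓ CMP  NZCV=0000
4: · ADDEQ
5: ✓ MOVCC  r4←0xe6
6: · SUBLE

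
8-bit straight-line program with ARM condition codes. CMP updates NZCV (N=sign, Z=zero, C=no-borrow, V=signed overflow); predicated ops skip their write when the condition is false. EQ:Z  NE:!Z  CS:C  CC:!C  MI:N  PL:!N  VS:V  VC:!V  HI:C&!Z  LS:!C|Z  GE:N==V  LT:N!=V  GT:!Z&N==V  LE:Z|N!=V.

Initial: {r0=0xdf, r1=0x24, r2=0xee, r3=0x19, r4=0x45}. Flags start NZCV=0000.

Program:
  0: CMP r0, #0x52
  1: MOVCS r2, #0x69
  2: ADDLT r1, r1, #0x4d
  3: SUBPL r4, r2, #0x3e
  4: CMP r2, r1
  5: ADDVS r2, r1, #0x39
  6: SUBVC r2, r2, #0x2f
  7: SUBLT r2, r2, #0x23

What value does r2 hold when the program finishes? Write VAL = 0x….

VAL = 0x17

[0] flags=1010 → (cmp)
[1] flags=1010 CS?T → r2=0x69
[2] flags=1010 LT?T → r1=0x71
[3] flags=1010 PL?F → skip
[4] flags=1000 → (cmp)
[5] flags=1000 VS?F → skip
[6] flags=1000 VC?T → r2=0x3a
[7] flags=1000 LT?T → r2=0x17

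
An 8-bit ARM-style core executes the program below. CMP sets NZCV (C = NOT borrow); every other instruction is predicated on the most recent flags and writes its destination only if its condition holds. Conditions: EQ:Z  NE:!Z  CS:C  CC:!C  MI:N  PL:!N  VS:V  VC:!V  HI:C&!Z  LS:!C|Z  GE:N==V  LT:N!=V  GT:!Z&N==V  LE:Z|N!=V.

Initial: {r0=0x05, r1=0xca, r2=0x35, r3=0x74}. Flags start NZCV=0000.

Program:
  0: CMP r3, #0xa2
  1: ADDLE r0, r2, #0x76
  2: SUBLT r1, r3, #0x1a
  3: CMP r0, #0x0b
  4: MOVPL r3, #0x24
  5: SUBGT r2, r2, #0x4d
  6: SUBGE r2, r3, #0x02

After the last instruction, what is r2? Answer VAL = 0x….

[0] flags=1001 → (cmp)
[1] flags=1001 LE?F → skip
[2] flags=1001 LT?F → skip
[3] flags=1000 → (cmp)
[4] flags=1000 PL?F → skip
[5] flags=1000 GT?F → skip
[6] flags=1000 GE?F → skip

VAL = 0x35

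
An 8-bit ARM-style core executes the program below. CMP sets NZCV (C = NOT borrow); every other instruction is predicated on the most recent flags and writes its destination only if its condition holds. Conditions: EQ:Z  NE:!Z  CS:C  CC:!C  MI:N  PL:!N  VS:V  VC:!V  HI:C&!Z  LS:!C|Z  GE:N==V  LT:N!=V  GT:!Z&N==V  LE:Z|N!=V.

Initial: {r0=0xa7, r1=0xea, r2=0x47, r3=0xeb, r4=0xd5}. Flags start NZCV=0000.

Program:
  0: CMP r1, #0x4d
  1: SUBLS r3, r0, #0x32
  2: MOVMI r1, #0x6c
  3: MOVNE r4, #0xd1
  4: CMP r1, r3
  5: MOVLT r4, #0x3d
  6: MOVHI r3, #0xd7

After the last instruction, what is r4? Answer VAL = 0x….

VAL = 0xd1

[0] flags=1010 → (cmp)
[1] flags=1010 LS?F → skip
[2] flags=1010 MI?T → r1=0x6c
[3] flags=1010 NE?T → r4=0xd1
[4] flags=1001 → (cmp)
[5] flags=1001 LT?F → skip
[6] flags=1001 HI?F → skip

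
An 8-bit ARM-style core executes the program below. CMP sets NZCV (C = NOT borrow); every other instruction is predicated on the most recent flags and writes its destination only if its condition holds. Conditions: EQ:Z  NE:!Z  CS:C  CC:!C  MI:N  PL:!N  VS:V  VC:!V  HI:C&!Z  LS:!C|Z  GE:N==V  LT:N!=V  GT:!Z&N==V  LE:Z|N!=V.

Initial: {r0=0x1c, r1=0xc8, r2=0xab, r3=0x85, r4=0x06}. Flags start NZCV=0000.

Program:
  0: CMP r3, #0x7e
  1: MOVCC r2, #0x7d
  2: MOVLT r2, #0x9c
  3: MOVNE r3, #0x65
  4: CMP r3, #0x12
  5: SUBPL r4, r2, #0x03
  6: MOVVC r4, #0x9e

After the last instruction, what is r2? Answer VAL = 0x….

VAL = 0x9c

[0] flags=0011 → (cmp)
[1] flags=0011 CC?F → skip
[2] flags=0011 LT?T → r2=0x9c
[3] flags=0011 NE?T → r3=0x65
[4] flags=0010 → (cmp)
[5] flags=0010 PL?T → r4=0x99
[6] flags=0010 VC?T → r4=0x9e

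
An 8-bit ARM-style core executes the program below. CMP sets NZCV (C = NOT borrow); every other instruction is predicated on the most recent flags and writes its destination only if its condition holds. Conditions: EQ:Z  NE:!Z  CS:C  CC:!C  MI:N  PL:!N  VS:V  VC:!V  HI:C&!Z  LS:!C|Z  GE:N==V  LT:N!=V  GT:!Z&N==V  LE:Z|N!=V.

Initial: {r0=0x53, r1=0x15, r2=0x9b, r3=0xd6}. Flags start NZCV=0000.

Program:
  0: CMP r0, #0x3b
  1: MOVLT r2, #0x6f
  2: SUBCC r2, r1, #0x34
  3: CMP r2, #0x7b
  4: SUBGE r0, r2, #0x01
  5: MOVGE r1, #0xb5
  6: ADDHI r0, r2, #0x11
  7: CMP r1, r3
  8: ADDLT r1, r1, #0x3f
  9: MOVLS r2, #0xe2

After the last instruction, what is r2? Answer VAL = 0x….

VAL = 0xe2

0: ✓ CMP  NZCV=0010
1: · MOVLT
2: · SUBCC
3: ✓ CMP  NZCV=0011
4: · SUBGE
5: · MOVGE
6: ✓ ADDHI  r0←0xac
7: ✓ CMP  NZCV=0000
8: · ADDLT
9: ✓ MOVLS  r2←0xe2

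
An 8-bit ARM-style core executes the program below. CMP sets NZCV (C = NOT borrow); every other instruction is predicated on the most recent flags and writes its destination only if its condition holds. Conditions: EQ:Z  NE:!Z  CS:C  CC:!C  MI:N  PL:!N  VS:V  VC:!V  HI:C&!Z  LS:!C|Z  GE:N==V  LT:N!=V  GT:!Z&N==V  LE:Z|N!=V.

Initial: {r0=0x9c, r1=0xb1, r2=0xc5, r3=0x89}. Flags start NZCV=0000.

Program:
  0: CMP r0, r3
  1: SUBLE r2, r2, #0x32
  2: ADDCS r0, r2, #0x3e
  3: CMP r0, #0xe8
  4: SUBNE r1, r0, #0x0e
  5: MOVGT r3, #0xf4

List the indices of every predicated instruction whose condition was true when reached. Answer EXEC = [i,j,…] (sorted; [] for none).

0: ✓ CMP  NZCV=0010
1: · SUBLE
2: ✓ ADDCS  r0←0x03
3: ✓ CMP  NZCV=0000
4: ✓ SUBNE  r1←0xf5
5: ✓ MOVGT  r3←0xf4

EXEC = [2,4,5]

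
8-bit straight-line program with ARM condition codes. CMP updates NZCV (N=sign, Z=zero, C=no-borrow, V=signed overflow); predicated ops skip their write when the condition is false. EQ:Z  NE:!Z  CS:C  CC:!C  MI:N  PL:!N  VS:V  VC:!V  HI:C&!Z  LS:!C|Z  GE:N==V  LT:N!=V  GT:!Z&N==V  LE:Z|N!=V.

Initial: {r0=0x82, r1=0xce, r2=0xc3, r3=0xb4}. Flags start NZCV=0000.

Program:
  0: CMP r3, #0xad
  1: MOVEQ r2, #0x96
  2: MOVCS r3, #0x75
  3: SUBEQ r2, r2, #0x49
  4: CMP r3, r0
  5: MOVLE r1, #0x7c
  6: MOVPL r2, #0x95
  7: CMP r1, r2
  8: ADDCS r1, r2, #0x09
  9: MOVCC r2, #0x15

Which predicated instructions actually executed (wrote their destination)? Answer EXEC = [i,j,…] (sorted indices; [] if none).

0: ✓ CMP  NZCV=0010
1: · MOVEQ
2: ✓ MOVCS  r3←0x75
3: · SUBEQ
4: ✓ CMP  NZCV=1001
5: · MOVLE
6: · MOVPL
7: ✓ CMP  NZCV=0010
8: ✓ ADDCS  r1←0xcc
9: · MOVCC

EXEC = [2,8]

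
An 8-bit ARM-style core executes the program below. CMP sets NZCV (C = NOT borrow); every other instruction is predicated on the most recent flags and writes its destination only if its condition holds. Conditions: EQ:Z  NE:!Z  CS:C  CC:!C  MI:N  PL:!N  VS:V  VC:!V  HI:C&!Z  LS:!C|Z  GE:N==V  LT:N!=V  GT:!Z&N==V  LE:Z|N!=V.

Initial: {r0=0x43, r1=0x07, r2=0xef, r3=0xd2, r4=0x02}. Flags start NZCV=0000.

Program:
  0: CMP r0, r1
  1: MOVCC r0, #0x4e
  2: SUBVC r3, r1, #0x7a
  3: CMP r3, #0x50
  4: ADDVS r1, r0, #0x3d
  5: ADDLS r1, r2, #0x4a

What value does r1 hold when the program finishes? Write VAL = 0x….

0: ✓ CMP  NZCV=0010
1: · MOVCC
2: ✓ SUBVC  r3←0x8d
3: ✓ CMP  NZCV=0011
4: ✓ ADDVS  r1←0x80
5: · ADDLS

VAL = 0x80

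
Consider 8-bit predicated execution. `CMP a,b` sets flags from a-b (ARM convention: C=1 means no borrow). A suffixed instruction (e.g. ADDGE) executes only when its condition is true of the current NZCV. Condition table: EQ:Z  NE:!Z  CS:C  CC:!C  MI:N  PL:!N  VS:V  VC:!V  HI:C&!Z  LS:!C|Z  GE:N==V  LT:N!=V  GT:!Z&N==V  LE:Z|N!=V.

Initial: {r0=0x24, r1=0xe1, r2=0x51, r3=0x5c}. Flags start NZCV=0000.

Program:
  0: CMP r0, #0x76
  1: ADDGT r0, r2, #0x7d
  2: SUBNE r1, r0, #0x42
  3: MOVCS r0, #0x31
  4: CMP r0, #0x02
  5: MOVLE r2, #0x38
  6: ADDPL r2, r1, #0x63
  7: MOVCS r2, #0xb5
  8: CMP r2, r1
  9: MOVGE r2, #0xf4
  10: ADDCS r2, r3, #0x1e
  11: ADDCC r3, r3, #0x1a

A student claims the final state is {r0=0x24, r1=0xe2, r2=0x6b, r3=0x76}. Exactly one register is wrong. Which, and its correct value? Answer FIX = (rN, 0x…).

FIX = (r2, 0xb5)

[0] flags=1000 → (cmp)
[1] flags=1000 GT?F → skip
[2] flags=1000 NE?T → r1=0xe2
[3] flags=1000 CS?F → skip
[4] flags=0010 → (cmp)
[5] flags=0010 LE?F → skip
[6] flags=0010 PL?T → r2=0x45
[7] flags=0010 CS?T → r2=0xb5
[8] flags=1000 → (cmp)
[9] flags=1000 GE?F → skip
[10] flags=1000 CS?F → skip
[11] flags=1000 CC?T → r3=0x76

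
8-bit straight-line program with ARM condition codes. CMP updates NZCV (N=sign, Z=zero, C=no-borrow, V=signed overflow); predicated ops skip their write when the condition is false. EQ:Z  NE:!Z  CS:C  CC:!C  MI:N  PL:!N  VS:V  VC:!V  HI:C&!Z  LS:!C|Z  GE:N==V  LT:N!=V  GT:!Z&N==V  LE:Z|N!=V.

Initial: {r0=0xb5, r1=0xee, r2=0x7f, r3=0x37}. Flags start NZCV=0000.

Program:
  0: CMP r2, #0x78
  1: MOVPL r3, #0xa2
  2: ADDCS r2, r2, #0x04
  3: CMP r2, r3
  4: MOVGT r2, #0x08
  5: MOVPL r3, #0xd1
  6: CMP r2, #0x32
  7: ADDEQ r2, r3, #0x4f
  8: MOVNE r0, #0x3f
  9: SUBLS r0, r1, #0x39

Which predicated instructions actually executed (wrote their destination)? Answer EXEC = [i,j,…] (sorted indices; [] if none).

EXEC = [1,2,8]

0: ✓ CMP  NZCV=0010
1: ✓ MOVPL  r3←0xa2
2: ✓ ADDCS  r2←0x83
3: ✓ CMP  NZCV=1000
4: · MOVGT
5: · MOVPL
6: ✓ CMP  NZCV=0011
7: · ADDEQ
8: ✓ MOVNE  r0←0x3f
9: · SUBLS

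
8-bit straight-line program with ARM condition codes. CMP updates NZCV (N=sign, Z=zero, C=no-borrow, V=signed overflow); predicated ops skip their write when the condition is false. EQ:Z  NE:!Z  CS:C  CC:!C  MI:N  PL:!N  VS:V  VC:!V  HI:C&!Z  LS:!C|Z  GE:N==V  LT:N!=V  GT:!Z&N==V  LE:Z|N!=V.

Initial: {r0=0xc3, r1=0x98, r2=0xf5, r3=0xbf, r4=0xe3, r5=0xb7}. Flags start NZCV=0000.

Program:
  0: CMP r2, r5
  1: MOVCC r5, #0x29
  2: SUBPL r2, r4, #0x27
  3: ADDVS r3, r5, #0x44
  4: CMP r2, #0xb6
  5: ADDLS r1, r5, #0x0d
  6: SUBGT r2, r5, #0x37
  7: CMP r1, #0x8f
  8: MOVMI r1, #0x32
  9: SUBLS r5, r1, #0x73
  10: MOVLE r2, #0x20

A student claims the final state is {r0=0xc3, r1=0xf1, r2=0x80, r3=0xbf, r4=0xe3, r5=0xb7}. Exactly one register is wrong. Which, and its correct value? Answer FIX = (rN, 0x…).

FIX = (r1, 0x98)

0: ✓ CMP  NZCV=0010
1: · MOVCC
2: ✓ SUBPL  r2←0xbc
3: · ADDVS
4: ✓ CMP  NZCV=0010
5: · ADDLS
6: ✓ SUBGT  r2←0x80
7: ✓ CMP  NZCV=0010
8: · MOVMI
9: · SUBLS
10: · MOVLE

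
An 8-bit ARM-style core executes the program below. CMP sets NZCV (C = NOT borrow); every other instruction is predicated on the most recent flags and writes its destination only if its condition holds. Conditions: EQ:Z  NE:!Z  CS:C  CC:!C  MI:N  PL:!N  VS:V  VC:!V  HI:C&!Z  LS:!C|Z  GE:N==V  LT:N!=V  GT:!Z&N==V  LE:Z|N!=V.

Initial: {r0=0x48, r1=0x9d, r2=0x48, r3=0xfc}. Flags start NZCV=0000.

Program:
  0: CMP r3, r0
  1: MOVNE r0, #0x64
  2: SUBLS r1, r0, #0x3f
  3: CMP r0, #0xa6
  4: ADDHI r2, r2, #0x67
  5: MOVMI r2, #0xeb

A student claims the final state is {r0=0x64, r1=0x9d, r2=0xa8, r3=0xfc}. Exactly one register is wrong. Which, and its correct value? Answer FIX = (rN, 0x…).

FIX = (r2, 0xeb)

0: ✓ CMP  NZCV=1010
1: ✓ MOVNE  r0←0x64
2: · SUBLS
3: ✓ CMP  NZCV=1001
4: · ADDHI
5: ✓ MOVMI  r2←0xeb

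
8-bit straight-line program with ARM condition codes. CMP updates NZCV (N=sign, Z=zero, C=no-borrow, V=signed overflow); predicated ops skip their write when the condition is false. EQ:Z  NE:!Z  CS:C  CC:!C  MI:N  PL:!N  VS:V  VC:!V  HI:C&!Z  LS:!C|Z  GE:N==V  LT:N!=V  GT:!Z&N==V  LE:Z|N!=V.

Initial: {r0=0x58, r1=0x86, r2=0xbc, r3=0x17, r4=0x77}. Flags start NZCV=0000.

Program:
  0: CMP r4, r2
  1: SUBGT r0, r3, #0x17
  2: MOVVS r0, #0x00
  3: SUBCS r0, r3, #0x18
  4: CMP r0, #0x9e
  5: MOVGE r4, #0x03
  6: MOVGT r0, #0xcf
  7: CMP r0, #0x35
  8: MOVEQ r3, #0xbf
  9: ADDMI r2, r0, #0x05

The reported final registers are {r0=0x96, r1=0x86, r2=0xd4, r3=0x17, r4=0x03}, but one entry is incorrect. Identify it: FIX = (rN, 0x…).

FIX = (r0, 0xcf)

[0] flags=1001 → (cmp)
[1] flags=1001 GT?T → r0=0x00
[2] flags=1001 VS?T → r0=0x00
[3] flags=1001 CS?F → skip
[4] flags=0000 → (cmp)
[5] flags=0000 GE?T → r4=0x03
[6] flags=0000 GT?T → r0=0xcf
[7] flags=1010 → (cmp)
[8] flags=1010 EQ?F → skip
[9] flags=1010 MI?T → r2=0xd4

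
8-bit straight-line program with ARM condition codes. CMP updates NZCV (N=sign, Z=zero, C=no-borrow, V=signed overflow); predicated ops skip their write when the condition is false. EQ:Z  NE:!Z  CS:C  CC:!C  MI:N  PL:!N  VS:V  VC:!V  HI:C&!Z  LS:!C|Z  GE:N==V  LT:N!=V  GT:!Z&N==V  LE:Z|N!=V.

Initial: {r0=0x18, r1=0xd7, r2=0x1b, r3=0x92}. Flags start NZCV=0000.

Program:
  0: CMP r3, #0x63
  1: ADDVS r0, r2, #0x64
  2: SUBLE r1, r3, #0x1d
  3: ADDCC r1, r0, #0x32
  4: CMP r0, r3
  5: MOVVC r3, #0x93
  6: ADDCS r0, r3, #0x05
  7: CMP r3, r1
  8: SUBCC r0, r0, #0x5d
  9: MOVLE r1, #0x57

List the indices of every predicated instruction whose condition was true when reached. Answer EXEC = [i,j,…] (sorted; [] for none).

EXEC = [1,2,9]

0: ✓ CMP  NZCV=0011
1: ✓ ADDVS  r0←0x7f
2: ✓ SUBLE  r1←0x75
3: · ADDCC
4: ✓ CMP  NZCV=1001
5: · MOVVC
6: · ADDCS
7: ✓ CMP  NZCV=0011
8: · SUBCC
9: ✓ MOVLE  r1←0x57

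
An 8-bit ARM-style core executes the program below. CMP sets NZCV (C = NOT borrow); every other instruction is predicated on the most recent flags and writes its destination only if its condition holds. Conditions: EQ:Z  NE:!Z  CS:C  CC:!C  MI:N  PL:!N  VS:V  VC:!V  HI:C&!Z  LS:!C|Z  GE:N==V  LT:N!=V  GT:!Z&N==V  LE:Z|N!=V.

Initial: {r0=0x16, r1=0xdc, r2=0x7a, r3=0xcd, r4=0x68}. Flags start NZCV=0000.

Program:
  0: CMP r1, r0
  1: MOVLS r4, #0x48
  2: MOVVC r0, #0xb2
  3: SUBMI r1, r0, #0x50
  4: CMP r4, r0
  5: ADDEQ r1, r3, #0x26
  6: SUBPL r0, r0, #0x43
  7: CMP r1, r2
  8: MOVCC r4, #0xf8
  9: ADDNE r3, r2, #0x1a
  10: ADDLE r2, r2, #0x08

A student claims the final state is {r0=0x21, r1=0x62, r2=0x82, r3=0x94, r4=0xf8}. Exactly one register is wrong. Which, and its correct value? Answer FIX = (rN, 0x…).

FIX = (r0, 0xb2)

[0] flags=1010 → (cmp)
[1] flags=1010 LS?F → skip
[2] flags=1010 VC?T → r0=0xb2
[3] flags=1010 MI?T → r1=0x62
[4] flags=1001 → (cmp)
[5] flags=1001 EQ?F → skip
[6] flags=1001 PL?F → skip
[7] flags=1000 → (cmp)
[8] flags=1000 CC?T → r4=0xf8
[9] flags=1000 NE?T → r3=0x94
[10] flags=1000 LE?T → r2=0x82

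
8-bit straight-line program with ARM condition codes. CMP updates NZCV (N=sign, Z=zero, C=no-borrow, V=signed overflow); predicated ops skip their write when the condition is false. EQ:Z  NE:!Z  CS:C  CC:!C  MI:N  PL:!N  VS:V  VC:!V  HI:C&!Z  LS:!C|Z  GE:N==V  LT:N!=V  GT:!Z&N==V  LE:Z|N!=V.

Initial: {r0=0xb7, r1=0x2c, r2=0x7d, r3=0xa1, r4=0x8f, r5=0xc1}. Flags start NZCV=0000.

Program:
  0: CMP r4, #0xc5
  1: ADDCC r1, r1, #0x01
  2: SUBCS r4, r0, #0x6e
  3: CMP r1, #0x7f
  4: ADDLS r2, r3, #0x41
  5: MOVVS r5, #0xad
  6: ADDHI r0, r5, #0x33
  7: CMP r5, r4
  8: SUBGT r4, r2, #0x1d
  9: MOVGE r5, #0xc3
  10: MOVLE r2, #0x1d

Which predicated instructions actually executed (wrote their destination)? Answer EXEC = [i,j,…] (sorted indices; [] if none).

[0] flags=1000 → (cmp)
[1] flags=1000 CC?T → r1=0x2d
[2] flags=1000 CS?F → skip
[3] flags=1000 → (cmp)
[4] flags=1000 LS?T → r2=0xe2
[5] flags=1000 VS?F → skip
[6] flags=1000 HI?F → skip
[7] flags=0010 → (cmp)
[8] flags=0010 GT?T → r4=0xc5
[9] flags=0010 GE?T → r5=0xc3
[10] flags=0010 LE?F → skip

EXEC = [1,4,8,9]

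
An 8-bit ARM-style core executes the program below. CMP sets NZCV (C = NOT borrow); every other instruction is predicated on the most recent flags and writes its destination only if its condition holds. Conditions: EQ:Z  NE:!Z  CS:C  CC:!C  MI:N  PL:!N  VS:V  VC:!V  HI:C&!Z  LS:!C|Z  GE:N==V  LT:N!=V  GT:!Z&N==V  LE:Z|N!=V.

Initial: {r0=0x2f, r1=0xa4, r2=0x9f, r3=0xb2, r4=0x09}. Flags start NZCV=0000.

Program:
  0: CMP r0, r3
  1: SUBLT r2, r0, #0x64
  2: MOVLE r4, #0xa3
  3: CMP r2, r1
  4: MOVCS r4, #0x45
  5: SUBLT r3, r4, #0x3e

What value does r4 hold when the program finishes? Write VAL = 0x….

VAL = 0x09

0: ✓ CMP  NZCV=0000
1: · SUBLT
2: · MOVLE
3: ✓ CMP  NZCV=1000
4: · MOVCS
5: ✓ SUBLT  r3←0xcb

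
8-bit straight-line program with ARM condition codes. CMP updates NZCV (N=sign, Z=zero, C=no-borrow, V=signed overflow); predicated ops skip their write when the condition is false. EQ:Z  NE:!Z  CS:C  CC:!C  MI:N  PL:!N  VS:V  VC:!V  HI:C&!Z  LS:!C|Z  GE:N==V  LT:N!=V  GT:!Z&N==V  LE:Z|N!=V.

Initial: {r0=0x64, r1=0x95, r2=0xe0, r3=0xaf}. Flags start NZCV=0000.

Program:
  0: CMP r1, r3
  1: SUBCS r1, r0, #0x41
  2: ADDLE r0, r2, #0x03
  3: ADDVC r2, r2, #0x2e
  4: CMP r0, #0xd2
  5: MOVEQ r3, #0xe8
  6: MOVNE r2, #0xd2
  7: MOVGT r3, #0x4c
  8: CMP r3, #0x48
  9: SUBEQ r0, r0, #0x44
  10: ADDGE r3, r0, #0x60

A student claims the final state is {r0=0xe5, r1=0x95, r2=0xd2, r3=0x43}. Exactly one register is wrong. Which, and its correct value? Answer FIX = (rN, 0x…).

FIX = (r0, 0xe3)

0: ✓ CMP  NZCV=1000
1: · SUBCS
2: ✓ ADDLE  r0←0xe3
3: ✓ ADDVC  r2←0x0e
4: ✓ CMP  NZCV=0010
5: · MOVEQ
6: ✓ MOVNE  r2←0xd2
7: ✓ MOVGT  r3←0x4c
8: ✓ CMP  NZCV=0010
9: · SUBEQ
10: ✓ ADDGE  r3←0x43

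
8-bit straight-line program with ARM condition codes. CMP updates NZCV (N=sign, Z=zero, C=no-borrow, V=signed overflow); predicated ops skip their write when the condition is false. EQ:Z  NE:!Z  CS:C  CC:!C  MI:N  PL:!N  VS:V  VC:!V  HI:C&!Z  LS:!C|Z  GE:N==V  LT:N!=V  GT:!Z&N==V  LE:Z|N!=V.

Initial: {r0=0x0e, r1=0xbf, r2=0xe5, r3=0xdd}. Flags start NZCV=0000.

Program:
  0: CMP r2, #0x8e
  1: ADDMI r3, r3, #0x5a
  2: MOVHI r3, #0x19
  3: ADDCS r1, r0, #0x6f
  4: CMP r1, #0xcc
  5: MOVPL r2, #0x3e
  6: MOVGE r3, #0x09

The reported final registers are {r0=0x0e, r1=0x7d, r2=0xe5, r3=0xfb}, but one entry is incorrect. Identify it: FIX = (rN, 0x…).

0: ✓ CMP  NZCV=0010
1: · ADDMI
2: ✓ MOVHI  r3←0x19
3: ✓ ADDCS  r1←0x7d
4: ✓ CMP  NZCV=1001
5: · MOVPL
6: ✓ MOVGE  r3←0x09

FIX = (r3, 0x09)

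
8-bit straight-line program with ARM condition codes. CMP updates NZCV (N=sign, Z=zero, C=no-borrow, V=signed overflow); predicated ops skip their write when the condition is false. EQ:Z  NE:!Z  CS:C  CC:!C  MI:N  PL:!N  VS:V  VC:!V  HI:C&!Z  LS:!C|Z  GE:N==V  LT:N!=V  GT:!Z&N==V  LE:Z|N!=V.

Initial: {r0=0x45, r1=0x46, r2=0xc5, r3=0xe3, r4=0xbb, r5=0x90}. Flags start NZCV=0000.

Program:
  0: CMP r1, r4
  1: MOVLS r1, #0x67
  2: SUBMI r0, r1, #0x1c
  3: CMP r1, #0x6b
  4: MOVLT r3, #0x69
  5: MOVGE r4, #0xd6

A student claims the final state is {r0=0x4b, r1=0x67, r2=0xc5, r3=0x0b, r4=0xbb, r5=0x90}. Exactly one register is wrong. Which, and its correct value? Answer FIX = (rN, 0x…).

0: ✓ CMP  NZCV=1001
1: ✓ MOVLS  r1←0x67
2: ✓ SUBMI  r0←0x4b
3: ✓ CMP  NZCV=1000
4: ✓ MOVLT  r3←0x69
5: · MOVGE

FIX = (r3, 0x69)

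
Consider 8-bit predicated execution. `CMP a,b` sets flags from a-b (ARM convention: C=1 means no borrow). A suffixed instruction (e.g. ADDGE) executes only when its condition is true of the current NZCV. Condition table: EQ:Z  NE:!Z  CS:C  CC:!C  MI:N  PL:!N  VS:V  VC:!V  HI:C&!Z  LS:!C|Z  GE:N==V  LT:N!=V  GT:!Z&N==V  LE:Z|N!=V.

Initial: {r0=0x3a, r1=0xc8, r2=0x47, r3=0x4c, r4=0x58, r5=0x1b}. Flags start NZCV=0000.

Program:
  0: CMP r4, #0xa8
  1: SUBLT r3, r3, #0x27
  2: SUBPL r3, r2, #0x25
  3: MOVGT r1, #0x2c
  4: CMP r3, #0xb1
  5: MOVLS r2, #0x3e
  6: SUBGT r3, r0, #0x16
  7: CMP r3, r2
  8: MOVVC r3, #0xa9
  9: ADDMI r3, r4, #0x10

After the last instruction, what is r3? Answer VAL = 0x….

VAL = 0x68

[0] flags=1001 → (cmp)
[1] flags=1001 LT?F → skip
[2] flags=1001 PL?F → skip
[3] flags=1001 GT?T → r1=0x2c
[4] flags=1001 → (cmp)
[5] flags=1001 LS?T → r2=0x3e
[6] flags=1001 GT?T → r3=0x24
[7] flags=1000 → (cmp)
[8] flags=1000 VC?T → r3=0xa9
[9] flags=1000 MI?T → r3=0x68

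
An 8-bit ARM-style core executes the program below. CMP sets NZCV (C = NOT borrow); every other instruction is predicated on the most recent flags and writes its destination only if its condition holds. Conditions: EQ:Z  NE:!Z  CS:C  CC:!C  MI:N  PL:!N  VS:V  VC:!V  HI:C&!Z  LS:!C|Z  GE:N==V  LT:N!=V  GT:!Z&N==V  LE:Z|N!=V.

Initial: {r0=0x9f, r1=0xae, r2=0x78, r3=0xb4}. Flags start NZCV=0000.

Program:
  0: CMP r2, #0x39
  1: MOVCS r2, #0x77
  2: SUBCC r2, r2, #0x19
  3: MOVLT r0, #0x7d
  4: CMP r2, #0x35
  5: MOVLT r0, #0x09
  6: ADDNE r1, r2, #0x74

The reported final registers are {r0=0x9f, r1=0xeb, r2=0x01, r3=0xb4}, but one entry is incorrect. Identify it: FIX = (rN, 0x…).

FIX = (r2, 0x77)

[0] flags=0010 → (cmp)
[1] flags=0010 CS?T → r2=0x77
[2] flags=0010 CC?F → skip
[3] flags=0010 LT?F → skip
[4] flags=0010 → (cmp)
[5] flags=0010 LT?F → skip
[6] flags=0010 NE?T → r1=0xeb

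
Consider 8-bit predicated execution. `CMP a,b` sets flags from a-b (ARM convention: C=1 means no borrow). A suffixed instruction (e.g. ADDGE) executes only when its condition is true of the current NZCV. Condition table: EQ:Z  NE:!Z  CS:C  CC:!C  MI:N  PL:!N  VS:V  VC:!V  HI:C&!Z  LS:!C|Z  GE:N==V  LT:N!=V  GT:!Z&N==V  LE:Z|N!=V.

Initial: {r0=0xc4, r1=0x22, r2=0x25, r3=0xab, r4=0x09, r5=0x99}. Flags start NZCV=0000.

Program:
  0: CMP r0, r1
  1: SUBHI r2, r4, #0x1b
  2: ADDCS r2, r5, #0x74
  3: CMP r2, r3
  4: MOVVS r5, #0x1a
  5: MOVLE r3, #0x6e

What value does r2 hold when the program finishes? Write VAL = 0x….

VAL = 0x0d

[0] flags=1010 → (cmp)
[1] flags=1010 HI?T → r2=0xee
[2] flags=1010 CS?T → r2=0x0d
[3] flags=0000 → (cmp)
[4] flags=0000 VS?F → skip
[5] flags=0000 LE?F → skip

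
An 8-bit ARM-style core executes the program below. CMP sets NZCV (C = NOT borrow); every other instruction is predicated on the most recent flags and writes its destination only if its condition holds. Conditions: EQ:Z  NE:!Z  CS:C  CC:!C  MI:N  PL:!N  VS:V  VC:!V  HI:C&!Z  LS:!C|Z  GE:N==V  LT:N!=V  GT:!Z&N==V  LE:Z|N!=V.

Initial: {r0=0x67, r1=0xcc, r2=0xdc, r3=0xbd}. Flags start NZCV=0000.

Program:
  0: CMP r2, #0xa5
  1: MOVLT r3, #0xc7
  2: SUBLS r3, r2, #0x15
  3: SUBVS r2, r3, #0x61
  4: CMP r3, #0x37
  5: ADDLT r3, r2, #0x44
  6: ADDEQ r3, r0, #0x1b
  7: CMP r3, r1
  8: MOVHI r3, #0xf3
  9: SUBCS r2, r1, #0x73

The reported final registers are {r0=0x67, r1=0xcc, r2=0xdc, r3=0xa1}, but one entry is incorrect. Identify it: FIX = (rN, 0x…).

[0] flags=0010 → (cmp)
[1] flags=0010 LT?F → skip
[2] flags=0010 LS?F → skip
[3] flags=0010 VS?F → skip
[4] flags=1010 → (cmp)
[5] flags=1010 LT?T → r3=0x20
[6] flags=1010 EQ?F → skip
[7] flags=0000 → (cmp)
[8] flags=0000 HI?F → skip
[9] flags=0000 CS?F → skip

FIX = (r3, 0x20)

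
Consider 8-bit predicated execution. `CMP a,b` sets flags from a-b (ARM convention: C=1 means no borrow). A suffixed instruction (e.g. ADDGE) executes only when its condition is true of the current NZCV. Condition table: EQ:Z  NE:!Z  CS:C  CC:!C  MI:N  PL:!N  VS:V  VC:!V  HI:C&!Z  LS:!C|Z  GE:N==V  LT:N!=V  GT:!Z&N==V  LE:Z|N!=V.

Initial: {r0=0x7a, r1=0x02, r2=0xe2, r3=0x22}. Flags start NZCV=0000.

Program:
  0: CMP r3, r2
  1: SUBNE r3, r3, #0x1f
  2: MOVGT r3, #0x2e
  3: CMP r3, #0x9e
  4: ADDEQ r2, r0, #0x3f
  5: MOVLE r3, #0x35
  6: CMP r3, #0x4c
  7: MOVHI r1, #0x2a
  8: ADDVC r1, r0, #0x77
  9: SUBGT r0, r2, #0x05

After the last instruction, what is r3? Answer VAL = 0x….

0: ✓ CMP  NZCV=0000
1: ✓ SUBNE  r3←0x03
2: ✓ MOVGT  r3←0x2e
3: ✓ CMP  NZCV=1001
4: · ADDEQ
5: · MOVLE
6: ✓ CMP  NZCV=1000
7: · MOVHI
8: ✓ ADDVC  r1←0xf1
9: · SUBGT

VAL = 0x2e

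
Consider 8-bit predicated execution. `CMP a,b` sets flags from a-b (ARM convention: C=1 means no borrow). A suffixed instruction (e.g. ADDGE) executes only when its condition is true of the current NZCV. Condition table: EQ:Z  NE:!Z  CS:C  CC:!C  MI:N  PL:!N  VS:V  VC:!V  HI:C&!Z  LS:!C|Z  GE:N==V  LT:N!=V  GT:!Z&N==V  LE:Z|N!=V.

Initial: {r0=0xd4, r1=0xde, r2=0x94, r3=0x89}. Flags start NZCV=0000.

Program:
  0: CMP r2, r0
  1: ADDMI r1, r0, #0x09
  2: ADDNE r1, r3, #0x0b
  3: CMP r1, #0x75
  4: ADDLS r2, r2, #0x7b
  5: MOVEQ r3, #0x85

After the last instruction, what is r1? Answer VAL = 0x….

[0] flags=1000 → (cmp)
[1] flags=1000 MI?T → r1=0xdd
[2] flags=1000 NE?T → r1=0x94
[3] flags=0011 → (cmp)
[4] flags=0011 LS?F → skip
[5] flags=0011 EQ?F → skip

VAL = 0x94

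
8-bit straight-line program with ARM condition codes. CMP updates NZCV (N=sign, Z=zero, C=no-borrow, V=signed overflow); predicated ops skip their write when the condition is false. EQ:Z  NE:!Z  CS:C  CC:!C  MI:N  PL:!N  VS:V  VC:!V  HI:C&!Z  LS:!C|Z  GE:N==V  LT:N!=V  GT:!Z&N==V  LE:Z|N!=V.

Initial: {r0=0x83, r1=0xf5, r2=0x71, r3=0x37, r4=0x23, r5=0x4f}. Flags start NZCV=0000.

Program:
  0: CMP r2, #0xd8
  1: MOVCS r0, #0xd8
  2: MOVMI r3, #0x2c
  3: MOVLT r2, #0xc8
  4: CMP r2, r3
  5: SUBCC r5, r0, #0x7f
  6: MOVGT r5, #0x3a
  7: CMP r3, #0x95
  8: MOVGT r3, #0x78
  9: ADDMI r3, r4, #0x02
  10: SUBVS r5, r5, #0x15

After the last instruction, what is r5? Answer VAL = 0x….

VAL = 0x25

[0] flags=1001 → (cmp)
[1] flags=1001 CS?F → skip
[2] flags=1001 MI?T → r3=0x2c
[3] flags=1001 LT?F → skip
[4] flags=0010 → (cmp)
[5] flags=0010 CC?F → skip
[6] flags=0010 GT?T → r5=0x3a
[7] flags=1001 → (cmp)
[8] flags=1001 GT?T → r3=0x78
[9] flags=1001 MI?T → r3=0x25
[10] flags=1001 VS?T → r5=0x25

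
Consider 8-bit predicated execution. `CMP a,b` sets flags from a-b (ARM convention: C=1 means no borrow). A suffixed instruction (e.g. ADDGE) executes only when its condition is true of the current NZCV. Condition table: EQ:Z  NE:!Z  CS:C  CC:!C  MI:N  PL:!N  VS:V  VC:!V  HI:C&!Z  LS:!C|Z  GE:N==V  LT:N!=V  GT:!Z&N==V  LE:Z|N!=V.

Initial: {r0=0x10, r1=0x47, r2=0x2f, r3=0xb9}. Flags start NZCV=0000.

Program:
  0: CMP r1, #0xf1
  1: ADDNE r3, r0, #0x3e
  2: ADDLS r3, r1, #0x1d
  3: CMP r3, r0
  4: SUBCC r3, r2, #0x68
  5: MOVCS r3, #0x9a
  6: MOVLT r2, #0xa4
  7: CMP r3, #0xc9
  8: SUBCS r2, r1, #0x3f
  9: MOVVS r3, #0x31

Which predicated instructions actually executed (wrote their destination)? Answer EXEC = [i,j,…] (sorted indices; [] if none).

0: ✓ CMP  NZCV=0000
1: ✓ ADDNE  r3←0x4e
2: ✓ ADDLS  r3←0x64
3: ✓ CMP  NZCV=0010
4: · SUBCC
5: ✓ MOVCS  r3←0x9a
6: · MOVLT
7: ✓ CMP  NZCV=1000
8: · SUBCS
9: · MOVVS

EXEC = [1,2,5]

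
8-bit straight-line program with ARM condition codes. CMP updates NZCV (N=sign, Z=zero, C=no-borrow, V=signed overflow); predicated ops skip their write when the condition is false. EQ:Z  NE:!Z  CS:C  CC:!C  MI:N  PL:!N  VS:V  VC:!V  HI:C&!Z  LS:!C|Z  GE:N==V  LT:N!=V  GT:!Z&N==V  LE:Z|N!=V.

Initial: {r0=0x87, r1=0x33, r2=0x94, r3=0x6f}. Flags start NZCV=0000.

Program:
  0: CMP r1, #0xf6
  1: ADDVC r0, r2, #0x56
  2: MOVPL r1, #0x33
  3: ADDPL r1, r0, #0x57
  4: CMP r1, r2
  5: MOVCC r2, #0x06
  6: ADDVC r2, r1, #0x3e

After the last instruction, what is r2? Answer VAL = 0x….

[0] flags=0000 → (cmp)
[1] flags=0000 VC?T → r0=0xea
[2] flags=0000 PL?T → r1=0x33
[3] flags=0000 PL?T → r1=0x41
[4] flags=1001 → (cmp)
[5] flags=1001 CC?T → r2=0x06
[6] flags=1001 VC?F → skip

VAL = 0x06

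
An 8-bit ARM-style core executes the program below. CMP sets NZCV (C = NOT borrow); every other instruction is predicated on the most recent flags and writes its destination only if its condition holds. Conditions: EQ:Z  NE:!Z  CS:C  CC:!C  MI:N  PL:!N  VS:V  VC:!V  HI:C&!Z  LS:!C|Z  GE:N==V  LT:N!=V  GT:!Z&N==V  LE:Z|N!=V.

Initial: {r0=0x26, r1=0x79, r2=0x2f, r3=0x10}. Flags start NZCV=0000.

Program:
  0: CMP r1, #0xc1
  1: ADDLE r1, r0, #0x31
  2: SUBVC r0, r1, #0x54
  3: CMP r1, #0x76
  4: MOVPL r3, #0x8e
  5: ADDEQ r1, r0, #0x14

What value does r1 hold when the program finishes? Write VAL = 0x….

0: ✓ CMP  NZCV=1001
1: · ADDLE
2: · SUBVC
3: ✓ CMP  NZCV=0010
4: ✓ MOVPL  r3←0x8e
5: · ADDEQ

VAL = 0x79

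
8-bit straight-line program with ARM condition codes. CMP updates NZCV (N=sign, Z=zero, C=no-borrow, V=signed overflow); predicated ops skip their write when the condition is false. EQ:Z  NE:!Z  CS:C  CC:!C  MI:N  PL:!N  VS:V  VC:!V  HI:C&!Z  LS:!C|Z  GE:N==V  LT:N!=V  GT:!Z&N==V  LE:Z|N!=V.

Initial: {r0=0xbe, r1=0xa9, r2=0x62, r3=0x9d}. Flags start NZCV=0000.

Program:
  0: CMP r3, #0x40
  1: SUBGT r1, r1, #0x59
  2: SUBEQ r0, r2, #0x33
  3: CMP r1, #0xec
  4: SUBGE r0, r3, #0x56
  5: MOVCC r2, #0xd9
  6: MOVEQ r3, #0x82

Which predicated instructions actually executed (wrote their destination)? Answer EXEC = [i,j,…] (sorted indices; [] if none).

EXEC = [5]

[0] flags=0011 → (cmp)
[1] flags=0011 GT?F → skip
[2] flags=0011 EQ?F → skip
[3] flags=1000 → (cmp)
[4] flags=1000 GE?F → skip
[5] flags=1000 CC?T → r2=0xd9
[6] flags=1000 EQ?F → skip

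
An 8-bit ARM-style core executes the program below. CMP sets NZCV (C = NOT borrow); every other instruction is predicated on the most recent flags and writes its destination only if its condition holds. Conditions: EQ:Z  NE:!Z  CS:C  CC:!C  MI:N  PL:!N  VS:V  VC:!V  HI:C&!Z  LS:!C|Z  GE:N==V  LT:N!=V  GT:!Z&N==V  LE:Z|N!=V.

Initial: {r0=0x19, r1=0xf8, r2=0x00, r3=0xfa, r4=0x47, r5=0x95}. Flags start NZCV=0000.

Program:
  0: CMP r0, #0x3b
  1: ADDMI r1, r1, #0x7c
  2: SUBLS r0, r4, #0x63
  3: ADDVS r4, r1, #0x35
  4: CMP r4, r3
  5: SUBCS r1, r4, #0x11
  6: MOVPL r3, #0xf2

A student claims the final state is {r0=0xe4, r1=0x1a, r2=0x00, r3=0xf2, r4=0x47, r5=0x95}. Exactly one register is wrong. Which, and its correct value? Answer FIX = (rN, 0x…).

FIX = (r1, 0x74)

0: ✓ CMP  NZCV=1000
1: ✓ ADDMI  r1←0x74
2: ✓ SUBLS  r0←0xe4
3: · ADDVS
4: ✓ CMP  NZCV=0000
5: · SUBCS
6: ✓ MOVPL  r3←0xf2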